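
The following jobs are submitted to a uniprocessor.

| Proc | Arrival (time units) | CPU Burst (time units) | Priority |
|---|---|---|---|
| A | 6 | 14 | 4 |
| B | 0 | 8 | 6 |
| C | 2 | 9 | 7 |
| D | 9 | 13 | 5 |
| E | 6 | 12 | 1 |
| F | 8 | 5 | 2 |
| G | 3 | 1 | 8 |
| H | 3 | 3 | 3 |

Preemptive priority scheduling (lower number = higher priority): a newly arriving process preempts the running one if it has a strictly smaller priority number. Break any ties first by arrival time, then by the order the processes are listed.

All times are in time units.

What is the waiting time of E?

Gantt: | B 0-3 | H 3-6 | E 6-18 | F 18-23 | A 23-37 | D 37-50 | B 50-55 | C 55-64 | G 64-65 |
Completion: A=37  B=55  C=64  D=50  E=18  F=23  G=65  H=6
Turnaround (C−A): A=31  B=55  C=62  D=41  E=12  F=15  G=62  H=3
Waiting(E) = turnaround − burst = 12 − 12 = 0

0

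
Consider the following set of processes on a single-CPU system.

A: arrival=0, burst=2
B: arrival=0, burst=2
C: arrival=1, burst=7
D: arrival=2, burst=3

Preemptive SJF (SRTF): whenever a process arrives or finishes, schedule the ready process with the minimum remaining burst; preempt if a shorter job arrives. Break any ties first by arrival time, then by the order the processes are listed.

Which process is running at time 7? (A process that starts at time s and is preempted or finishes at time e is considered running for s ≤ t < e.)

Gantt: | A 0-2 | B 2-4 | D 4-7 | C 7-14 |
Completion: A=2  B=4  C=14  D=7

C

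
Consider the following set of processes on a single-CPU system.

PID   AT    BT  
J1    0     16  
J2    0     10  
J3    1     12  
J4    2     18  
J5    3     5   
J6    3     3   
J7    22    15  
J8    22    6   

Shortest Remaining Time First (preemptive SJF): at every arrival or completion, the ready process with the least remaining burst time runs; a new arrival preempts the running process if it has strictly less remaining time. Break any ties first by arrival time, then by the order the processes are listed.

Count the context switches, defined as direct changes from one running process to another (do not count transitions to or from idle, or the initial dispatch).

9

Schedule: | J2 0-3 | J6 3-6 | J5 6-11 | J2 11-18 | J3 18-22 | J8 22-28 | J3 28-36 | J7 36-51 | J1 51-67 | J4 67-85 |
Completion: J1=67  J2=18  J3=36  J4=85  J5=11  J6=6  J7=51  J8=28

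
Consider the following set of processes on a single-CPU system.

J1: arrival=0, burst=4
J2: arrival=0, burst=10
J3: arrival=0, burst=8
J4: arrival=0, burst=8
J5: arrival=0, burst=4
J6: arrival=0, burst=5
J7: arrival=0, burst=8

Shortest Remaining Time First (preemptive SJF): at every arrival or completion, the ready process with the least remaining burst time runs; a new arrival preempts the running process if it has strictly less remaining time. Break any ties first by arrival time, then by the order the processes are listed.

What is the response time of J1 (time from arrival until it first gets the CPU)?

Schedule: | J1 0-4 | J5 4-8 | J6 8-13 | J3 13-21 | J4 21-29 | J7 29-37 | J2 37-47 |
Completion: J1=4  J2=47  J3=21  J4=29  J5=8  J6=13  J7=37
Response(J1) = first start − arrival = 0 − 0 = 0

0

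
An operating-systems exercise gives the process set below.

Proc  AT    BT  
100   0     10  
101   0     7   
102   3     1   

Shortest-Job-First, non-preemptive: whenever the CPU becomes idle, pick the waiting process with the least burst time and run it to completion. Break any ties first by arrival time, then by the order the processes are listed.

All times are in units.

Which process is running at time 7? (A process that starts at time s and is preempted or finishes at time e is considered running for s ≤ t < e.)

Schedule: | 101 0-7 | 102 7-8 | 100 8-18 |
Completion: 100=18  101=7  102=8

102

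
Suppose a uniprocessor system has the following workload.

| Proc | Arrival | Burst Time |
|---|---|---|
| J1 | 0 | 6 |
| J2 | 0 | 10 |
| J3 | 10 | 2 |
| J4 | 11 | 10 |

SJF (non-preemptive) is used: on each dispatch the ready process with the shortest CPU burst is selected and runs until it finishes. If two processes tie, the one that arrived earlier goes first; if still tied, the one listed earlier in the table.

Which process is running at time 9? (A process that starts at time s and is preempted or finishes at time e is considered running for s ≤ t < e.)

J2

Schedule: | J1 0-6 | J2 6-16 | J3 16-18 | J4 18-28 |
Completion: J1=6  J2=16  J3=18  J4=28
Turnaround (C−A): J1=6  J2=16  J3=8  J4=17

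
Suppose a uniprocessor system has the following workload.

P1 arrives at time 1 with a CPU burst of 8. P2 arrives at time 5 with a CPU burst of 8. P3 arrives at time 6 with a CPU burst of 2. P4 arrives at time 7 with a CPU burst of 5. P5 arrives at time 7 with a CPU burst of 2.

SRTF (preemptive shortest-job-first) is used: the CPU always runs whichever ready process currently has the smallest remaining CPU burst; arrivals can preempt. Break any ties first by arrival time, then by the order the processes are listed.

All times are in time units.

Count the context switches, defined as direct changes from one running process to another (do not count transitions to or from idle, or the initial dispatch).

5

Schedule: | idle 0-1 | P1 1-6 | P3 6-8 | P5 8-10 | P1 10-13 | P4 13-18 | P2 18-26 |
Completion: P1=13  P2=26  P3=8  P4=18  P5=10
Turnaround (C−A): P1=12  P2=21  P3=2  P4=11  P5=3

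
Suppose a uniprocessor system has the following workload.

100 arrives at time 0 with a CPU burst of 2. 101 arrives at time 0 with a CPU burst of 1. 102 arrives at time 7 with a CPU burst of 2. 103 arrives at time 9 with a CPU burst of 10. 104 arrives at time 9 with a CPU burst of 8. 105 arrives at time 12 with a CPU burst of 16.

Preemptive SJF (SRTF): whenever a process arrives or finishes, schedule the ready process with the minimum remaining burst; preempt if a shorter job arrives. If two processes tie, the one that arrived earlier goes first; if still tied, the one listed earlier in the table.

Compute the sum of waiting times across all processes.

Timeline: | 101 0-1 | 100 1-3 | idle 3-7 | 102 7-9 | 104 9-17 | 103 17-27 | 105 27-43 |
Completion: 100=3  101=1  102=9  103=27  104=17  105=43
Waiting = turnaround − burst: 100=1, 101=0, 102=0, 103=8, 104=0, 105=15
Total waiting = 1 + 0 + 0 + 8 + 0 + 15 = 24

24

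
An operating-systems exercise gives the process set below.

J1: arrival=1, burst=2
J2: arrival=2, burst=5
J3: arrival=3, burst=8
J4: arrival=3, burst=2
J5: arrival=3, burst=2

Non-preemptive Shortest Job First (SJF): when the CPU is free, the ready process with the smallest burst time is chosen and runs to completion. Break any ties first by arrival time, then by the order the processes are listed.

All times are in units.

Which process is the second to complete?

J4

Timeline: | idle 0-1 | J1 1-3 | J4 3-5 | J5 5-7 | J2 7-12 | J3 12-20 |
Completion: J1=3  J2=12  J3=20  J4=5  J5=7
Turnaround (C−A): J1=2  J2=10  J3=17  J4=2  J5=4
Finish order: J1 → J4 → J5 → J2 → J3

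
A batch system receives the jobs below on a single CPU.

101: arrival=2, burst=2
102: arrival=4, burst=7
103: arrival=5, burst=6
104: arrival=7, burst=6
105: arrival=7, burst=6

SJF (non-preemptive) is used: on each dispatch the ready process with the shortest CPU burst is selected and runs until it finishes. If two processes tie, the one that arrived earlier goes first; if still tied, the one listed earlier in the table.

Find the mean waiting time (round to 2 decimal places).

Timeline: | idle 0-2 | 101 2-4 | 102 4-11 | 103 11-17 | 104 17-23 | 105 23-29 |
Completion: 101=4  102=11  103=17  104=23  105=29
Waiting times: 101=0, 102=0, 103=6, 104=10, 105=16
Average waiting = (0+0+6+10+16) / 5 = 32/5 = 6.40

6.40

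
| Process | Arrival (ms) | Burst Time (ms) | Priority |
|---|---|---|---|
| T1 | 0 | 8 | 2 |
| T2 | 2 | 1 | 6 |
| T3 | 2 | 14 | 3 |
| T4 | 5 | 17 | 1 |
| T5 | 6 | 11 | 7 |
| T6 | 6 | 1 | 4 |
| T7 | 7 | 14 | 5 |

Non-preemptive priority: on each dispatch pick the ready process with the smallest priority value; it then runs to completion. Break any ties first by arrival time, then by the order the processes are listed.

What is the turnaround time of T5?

60

Schedule: | T1 0-8 | T4 8-25 | T3 25-39 | T6 39-40 | T7 40-54 | T2 54-55 | T5 55-66 |
Completion: T1=8  T2=55  T3=39  T4=25  T5=66  T6=40  T7=54
Turnaround(T5) = completion − arrival = 66 − 6 = 60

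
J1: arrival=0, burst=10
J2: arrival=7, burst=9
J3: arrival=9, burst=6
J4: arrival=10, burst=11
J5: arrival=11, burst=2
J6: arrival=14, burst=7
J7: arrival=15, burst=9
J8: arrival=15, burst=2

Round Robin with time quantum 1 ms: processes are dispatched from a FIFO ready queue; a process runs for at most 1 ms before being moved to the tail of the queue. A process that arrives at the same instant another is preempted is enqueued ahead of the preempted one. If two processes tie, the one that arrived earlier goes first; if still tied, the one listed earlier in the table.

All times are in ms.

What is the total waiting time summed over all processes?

180

Timeline: | J1 0-7 | J2 7-8 | J1 8-9 | J2 9-10 | J3 10-11 | J1 11-12 | J4 12-13 | J2 13-14 | J5 14-15 | J3 15-16 | J1 16-17 | J4 17-18 | J6 18-19 | J2 19-20 | J7 20-21 | J8 21-22 | J5 22-23 | J3 23-24 | J4 24-25 | J6 25-26 | J2 26-27 | J7 27-28 | J8 28-29 | J3 29-30 | J4 30-31 | J6 31-32 | J2 32-33 | J7 33-34 | J3 34-35 | J4 35-36 | J6 36-37 | J2 37-38 | J7 38-39 | J3 39-40 | J4 40-41 | J6 41-42 | J2 42-43 | J7 43-44 | J4 44-45 | J6 45-46 | J2 46-47 | J7 47-48 | J4 48-49 | J6 49-50 | J7 50-51 | J4 51-52 | J7 52-53 | J4 53-54 | J7 54-55 | J4 55-56 |
Completion: J1=17  J2=47  J3=40  J4=56  J5=23  J6=50  J7=55  J8=29
Turnaround (C−A): J1=17  J2=40  J3=31  J4=46  J5=12  J6=36  J7=40  J8=14
Waiting = turnaround − burst: J1=7, J2=31, J3=25, J4=35, J5=10, J6=29, J7=31, J8=12
Total waiting = 7 + 31 + 25 + 35 + 10 + 29 + 31 + 12 = 180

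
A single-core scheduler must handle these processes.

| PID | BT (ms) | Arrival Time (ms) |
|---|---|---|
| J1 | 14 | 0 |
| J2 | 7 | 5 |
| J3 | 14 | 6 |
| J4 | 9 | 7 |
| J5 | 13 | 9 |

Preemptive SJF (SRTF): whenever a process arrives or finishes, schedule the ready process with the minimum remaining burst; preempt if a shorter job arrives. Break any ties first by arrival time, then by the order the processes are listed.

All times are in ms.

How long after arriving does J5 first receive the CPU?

21

Timeline: | J1 0-5 | J2 5-12 | J1 12-21 | J4 21-30 | J5 30-43 | J3 43-57 |
Completion: J1=21  J2=12  J3=57  J4=30  J5=43
Turnaround (C−A): J1=21  J2=7  J3=51  J4=23  J5=34
Response(J5) = first start − arrival = 30 − 9 = 21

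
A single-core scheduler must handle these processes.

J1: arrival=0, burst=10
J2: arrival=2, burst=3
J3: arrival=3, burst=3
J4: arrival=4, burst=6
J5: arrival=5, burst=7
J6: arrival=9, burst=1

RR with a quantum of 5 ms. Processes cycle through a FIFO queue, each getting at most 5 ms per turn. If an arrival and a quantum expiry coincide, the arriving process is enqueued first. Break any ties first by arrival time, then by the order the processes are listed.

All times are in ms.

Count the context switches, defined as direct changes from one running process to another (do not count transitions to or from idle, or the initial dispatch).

8

Schedule: | J1 0-5 | J2 5-8 | J3 8-11 | J4 11-16 | J5 16-21 | J1 21-26 | J6 26-27 | J4 27-28 | J5 28-30 |
Completion: J1=26  J2=8  J3=11  J4=28  J5=30  J6=27
Turnaround (C−A): J1=26  J2=6  J3=8  J4=24  J5=25  J6=18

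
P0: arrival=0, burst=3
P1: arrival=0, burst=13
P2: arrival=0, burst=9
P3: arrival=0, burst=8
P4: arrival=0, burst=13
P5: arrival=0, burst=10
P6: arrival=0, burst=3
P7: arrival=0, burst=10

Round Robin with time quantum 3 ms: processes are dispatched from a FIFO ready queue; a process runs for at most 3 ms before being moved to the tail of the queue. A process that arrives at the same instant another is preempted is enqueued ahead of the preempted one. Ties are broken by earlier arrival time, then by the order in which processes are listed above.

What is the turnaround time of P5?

Timeline: | P0 0-3 | P1 3-6 | P2 6-9 | P3 9-12 | P4 12-15 | P5 15-18 | P6 18-21 | P7 21-24 | P1 24-27 | P2 27-30 | P3 30-33 | P4 33-36 | P5 36-39 | P7 39-42 | P1 42-45 | P2 45-48 | P3 48-50 | P4 50-53 | P5 53-56 | P7 56-59 | P1 59-62 | P4 62-65 | P5 65-66 | P7 66-67 | P1 67-68 | P4 68-69 |
Completion: P0=3  P1=68  P2=48  P3=50  P4=69  P5=66  P6=21  P7=67
Turnaround(P5) = completion − arrival = 66 − 0 = 66

66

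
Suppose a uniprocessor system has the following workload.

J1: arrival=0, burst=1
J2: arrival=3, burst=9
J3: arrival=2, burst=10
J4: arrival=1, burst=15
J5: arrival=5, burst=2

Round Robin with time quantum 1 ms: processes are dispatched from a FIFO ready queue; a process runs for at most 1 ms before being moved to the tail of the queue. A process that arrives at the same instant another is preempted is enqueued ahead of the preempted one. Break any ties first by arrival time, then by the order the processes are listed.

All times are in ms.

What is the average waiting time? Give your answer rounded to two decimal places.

Schedule: | J1 0-1 | J4 1-2 | J3 2-3 | J4 3-4 | J2 4-5 | J3 5-6 | J4 6-7 | J5 7-8 | J2 8-9 | J3 9-10 | J4 10-11 | J5 11-12 | J2 12-13 | J3 13-14 | J4 14-15 | J2 15-16 | J3 16-17 | J4 17-18 | J2 18-19 | J3 19-20 | J4 20-21 | J2 21-22 | J3 22-23 | J4 23-24 | J2 24-25 | J3 25-26 | J4 26-27 | J2 27-28 | J3 28-29 | J4 29-30 | J2 30-31 | J3 31-32 | J4 32-37 |
Completion: J1=1  J2=31  J3=32  J4=37  J5=12
Turnaround (C−A): J1=1  J2=28  J3=30  J4=36  J5=7
Waiting times: J1=0, J2=19, J3=20, J4=21, J5=5
Average waiting = (0+19+20+21+5) / 5 = 65/5 = 13.00

13.00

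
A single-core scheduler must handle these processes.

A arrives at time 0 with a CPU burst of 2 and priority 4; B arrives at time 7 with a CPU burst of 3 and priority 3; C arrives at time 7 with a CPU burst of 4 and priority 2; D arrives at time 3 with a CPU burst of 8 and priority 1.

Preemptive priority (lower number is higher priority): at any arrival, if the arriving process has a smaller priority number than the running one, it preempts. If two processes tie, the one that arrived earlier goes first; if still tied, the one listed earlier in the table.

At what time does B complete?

Schedule: | A 0-2 | idle 2-3 | D 3-11 | C 11-15 | B 15-18 |
Completion: A=2  B=18  C=15  D=11
Turnaround (C−A): A=2  B=11  C=8  D=8

18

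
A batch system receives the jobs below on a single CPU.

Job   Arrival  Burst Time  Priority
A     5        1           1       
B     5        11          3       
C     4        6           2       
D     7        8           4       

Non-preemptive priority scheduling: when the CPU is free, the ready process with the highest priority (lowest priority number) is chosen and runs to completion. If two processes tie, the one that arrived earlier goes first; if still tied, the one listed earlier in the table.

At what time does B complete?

22

Schedule: | idle 0-4 | C 4-10 | A 10-11 | B 11-22 | D 22-30 |
Completion: A=11  B=22  C=10  D=30
Turnaround (C−A): A=6  B=17  C=6  D=23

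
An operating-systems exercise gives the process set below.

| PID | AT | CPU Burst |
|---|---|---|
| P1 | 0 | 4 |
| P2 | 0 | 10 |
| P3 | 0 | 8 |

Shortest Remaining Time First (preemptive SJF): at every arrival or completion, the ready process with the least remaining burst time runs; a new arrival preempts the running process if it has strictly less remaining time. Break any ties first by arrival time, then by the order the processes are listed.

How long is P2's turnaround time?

Timeline: | P1 0-4 | P3 4-12 | P2 12-22 |
Completion: P1=4  P2=22  P3=12
Turnaround (C−A): P1=4  P2=22  P3=12
Turnaround(P2) = completion − arrival = 22 − 0 = 22

22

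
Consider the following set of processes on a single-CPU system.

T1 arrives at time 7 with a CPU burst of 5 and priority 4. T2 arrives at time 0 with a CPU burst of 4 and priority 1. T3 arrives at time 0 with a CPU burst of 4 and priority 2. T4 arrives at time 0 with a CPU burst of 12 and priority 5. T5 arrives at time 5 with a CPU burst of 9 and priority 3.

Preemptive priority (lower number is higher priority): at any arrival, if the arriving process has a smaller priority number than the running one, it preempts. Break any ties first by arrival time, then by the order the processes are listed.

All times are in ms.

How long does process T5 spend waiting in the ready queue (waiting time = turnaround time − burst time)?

3

Gantt: | T2 0-4 | T3 4-8 | T5 8-17 | T1 17-22 | T4 22-34 |
Completion: T1=22  T2=4  T3=8  T4=34  T5=17
Turnaround (C−A): T1=15  T2=4  T3=8  T4=34  T5=12
Waiting(T5) = turnaround − burst = 12 − 9 = 3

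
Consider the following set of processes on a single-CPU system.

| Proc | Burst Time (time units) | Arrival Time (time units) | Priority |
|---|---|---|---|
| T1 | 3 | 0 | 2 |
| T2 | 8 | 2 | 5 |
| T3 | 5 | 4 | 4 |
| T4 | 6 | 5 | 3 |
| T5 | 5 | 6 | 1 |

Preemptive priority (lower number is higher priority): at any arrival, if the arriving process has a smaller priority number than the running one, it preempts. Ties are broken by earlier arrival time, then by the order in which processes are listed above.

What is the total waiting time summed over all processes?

33

Timeline: | T1 0-3 | T2 3-4 | T3 4-5 | T4 5-6 | T5 6-11 | T4 11-16 | T3 16-20 | T2 20-27 |
Completion: T1=3  T2=27  T3=20  T4=16  T5=11
Turnaround (C−A): T1=3  T2=25  T3=16  T4=11  T5=5
Waiting = turnaround − burst: T1=0, T2=17, T3=11, T4=5, T5=0
Total waiting = 0 + 17 + 11 + 5 + 0 = 33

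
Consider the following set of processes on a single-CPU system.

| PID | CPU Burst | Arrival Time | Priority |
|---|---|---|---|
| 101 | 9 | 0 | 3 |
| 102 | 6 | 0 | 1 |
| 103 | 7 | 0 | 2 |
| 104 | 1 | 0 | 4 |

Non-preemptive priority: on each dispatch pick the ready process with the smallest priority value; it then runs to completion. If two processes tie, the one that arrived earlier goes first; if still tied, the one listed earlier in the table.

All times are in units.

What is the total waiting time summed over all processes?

Schedule: | 102 0-6 | 103 6-13 | 101 13-22 | 104 22-23 |
Completion: 101=22  102=6  103=13  104=23
Waiting = turnaround − burst: 101=13, 102=0, 103=6, 104=22
Total waiting = 13 + 0 + 6 + 22 = 41

41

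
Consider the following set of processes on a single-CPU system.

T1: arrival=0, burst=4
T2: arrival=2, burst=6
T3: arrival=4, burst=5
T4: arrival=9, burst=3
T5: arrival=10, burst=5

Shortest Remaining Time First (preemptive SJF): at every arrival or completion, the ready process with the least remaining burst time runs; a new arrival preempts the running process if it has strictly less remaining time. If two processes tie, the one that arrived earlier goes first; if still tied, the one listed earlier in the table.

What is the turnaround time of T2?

Timeline: | T1 0-4 | T3 4-9 | T4 9-12 | T5 12-17 | T2 17-23 |
Completion: T1=4  T2=23  T3=9  T4=12  T5=17
Turnaround(T2) = completion − arrival = 23 − 2 = 21

21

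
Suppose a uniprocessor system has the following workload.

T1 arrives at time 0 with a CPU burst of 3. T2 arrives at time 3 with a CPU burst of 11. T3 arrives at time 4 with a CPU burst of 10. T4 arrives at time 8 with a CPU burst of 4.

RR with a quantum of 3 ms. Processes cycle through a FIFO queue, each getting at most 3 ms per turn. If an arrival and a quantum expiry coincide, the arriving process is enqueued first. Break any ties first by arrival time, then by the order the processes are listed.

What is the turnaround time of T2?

Schedule: | T1 0-3 | T2 3-6 | T3 6-9 | T2 9-12 | T4 12-15 | T3 15-18 | T2 18-21 | T4 21-22 | T3 22-25 | T2 25-27 | T3 27-28 |
Completion: T1=3  T2=27  T3=28  T4=22
Turnaround(T2) = completion − arrival = 27 − 3 = 24

24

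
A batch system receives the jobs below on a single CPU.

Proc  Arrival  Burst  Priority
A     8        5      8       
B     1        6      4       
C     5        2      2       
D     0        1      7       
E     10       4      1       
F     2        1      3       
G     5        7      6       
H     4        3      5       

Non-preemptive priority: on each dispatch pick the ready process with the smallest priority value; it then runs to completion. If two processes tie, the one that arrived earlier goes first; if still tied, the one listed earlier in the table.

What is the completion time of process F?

10

Timeline: | D 0-1 | B 1-7 | C 7-9 | F 9-10 | E 10-14 | H 14-17 | G 17-24 | A 24-29 |
Completion: A=29  B=7  C=9  D=1  E=14  F=10  G=24  H=17
Turnaround (C−A): A=21  B=6  C=4  D=1  E=4  F=8  G=19  H=13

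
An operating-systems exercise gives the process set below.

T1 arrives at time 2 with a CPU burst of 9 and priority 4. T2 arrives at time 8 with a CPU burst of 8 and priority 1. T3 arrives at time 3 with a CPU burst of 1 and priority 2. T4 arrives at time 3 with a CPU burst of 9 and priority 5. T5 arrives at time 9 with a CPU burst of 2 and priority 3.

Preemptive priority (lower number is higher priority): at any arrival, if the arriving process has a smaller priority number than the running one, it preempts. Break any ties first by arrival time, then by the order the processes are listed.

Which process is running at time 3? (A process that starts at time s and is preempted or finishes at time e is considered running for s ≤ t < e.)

Schedule: | idle 0-2 | T1 2-3 | T3 3-4 | T1 4-8 | T2 8-16 | T5 16-18 | T1 18-22 | T4 22-31 |
Completion: T1=22  T2=16  T3=4  T4=31  T5=18

T3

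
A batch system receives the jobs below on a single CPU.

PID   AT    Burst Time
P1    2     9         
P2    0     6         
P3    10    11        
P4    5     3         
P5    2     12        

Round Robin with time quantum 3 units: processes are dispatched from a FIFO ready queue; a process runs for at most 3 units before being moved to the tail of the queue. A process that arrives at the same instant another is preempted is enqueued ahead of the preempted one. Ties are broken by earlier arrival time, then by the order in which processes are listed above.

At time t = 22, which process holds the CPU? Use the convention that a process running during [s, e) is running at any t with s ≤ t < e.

Schedule: | P2 0-3 | P1 3-6 | P5 6-9 | P2 9-12 | P4 12-15 | P1 15-18 | P5 18-21 | P3 21-24 | P1 24-27 | P5 27-30 | P3 30-33 | P5 33-36 | P3 36-41 |
Completion: P1=27  P2=12  P3=41  P4=15  P5=36

P3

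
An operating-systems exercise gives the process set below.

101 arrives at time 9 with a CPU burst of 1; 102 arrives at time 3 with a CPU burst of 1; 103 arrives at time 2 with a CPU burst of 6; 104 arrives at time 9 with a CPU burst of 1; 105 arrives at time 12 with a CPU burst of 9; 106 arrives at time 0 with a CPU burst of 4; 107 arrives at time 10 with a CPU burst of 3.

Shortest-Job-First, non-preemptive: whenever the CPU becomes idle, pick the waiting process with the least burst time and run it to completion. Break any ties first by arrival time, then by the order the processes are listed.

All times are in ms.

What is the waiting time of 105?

Schedule: | 106 0-4 | 102 4-5 | 103 5-11 | 101 11-12 | 104 12-13 | 107 13-16 | 105 16-25 |
Completion: 101=12  102=5  103=11  104=13  105=25  106=4  107=16
Waiting(105) = turnaround − burst = 13 − 9 = 4

4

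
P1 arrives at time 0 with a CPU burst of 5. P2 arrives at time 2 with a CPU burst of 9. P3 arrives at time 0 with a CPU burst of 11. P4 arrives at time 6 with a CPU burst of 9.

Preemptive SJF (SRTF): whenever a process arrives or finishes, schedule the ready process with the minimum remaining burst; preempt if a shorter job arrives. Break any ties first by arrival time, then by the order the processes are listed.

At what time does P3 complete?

Timeline: | P1 0-5 | P2 5-14 | P4 14-23 | P3 23-34 |
Completion: P1=5  P2=14  P3=34  P4=23
Turnaround (C−A): P1=5  P2=12  P3=34  P4=17

34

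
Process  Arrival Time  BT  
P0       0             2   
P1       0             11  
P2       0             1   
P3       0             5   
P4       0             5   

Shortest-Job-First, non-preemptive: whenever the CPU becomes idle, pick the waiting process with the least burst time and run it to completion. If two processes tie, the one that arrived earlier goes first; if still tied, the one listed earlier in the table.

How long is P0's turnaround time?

Schedule: | P2 0-1 | P0 1-3 | P3 3-8 | P4 8-13 | P1 13-24 |
Completion: P0=3  P1=24  P2=1  P3=8  P4=13
Turnaround (C−A): P0=3  P1=24  P2=1  P3=8  P4=13
Turnaround(P0) = completion − arrival = 3 − 0 = 3

3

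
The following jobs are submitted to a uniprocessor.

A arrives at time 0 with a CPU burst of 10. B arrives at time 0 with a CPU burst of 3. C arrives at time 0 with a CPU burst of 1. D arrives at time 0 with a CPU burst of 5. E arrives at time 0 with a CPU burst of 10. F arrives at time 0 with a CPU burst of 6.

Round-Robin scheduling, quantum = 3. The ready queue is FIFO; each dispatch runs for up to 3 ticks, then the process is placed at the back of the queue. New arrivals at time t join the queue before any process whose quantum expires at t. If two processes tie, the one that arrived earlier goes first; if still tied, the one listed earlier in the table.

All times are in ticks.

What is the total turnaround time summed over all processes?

130

Timeline: | A 0-3 | B 3-6 | C 6-7 | D 7-10 | E 10-13 | F 13-16 | A 16-19 | D 19-21 | E 21-24 | F 24-27 | A 27-30 | E 30-33 | A 33-34 | E 34-35 |
Completion: A=34  B=6  C=7  D=21  E=35  F=27
Turnaround (C−A): A=34  B=6  C=7  D=21  E=35  F=27
Turnaround = completion − arrival: A=34, B=6, C=7, D=21, E=35, F=27
Total turnaround = 34 + 6 + 7 + 21 + 35 + 27 = 130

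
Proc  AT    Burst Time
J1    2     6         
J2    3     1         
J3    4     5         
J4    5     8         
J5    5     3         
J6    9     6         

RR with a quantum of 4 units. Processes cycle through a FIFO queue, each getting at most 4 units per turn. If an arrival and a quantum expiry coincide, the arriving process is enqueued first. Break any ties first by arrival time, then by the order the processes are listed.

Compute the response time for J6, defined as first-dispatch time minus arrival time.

Gantt: | idle 0-2 | J1 2-6 | J2 6-7 | J3 7-11 | J4 11-15 | J5 15-18 | J1 18-20 | J6 20-24 | J3 24-25 | J4 25-29 | J6 29-31 |
Completion: J1=20  J2=7  J3=25  J4=29  J5=18  J6=31
Turnaround (C−A): J1=18  J2=4  J3=21  J4=24  J5=13  J6=22
Response(J6) = first start − arrival = 20 − 9 = 11

11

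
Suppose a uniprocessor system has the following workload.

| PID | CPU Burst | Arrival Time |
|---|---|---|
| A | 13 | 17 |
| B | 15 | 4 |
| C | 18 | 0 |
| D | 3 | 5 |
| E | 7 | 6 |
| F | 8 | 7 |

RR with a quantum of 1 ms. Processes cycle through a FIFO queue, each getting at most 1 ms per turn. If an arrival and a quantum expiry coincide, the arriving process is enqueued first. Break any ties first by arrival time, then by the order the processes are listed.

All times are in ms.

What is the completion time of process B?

Gantt: | C 0-4 | B 4-5 | C 5-6 | D 6-7 | B 7-8 | E 8-9 | C 9-10 | F 10-11 | D 11-12 | B 12-13 | E 13-14 | C 14-15 | F 15-16 | D 16-17 | B 17-18 | E 18-19 | C 19-20 | F 20-21 | A 21-22 | B 22-23 | E 23-24 | C 24-25 | F 25-26 | A 26-27 | B 27-28 | E 28-29 | C 29-30 | F 30-31 | A 31-32 | B 32-33 | E 33-34 | C 34-35 | F 35-36 | A 36-37 | B 37-38 | E 38-39 | C 39-40 | F 40-41 | A 41-42 | B 42-43 | C 43-44 | F 44-45 | A 45-46 | B 46-47 | C 47-48 | A 48-49 | B 49-50 | C 50-51 | A 51-52 | B 52-53 | C 53-54 | A 54-55 | B 55-56 | C 56-57 | A 57-58 | B 58-59 | C 59-60 | A 60-61 | B 61-62 | A 62-64 |
Completion: A=64  B=62  C=60  D=17  E=39  F=45

62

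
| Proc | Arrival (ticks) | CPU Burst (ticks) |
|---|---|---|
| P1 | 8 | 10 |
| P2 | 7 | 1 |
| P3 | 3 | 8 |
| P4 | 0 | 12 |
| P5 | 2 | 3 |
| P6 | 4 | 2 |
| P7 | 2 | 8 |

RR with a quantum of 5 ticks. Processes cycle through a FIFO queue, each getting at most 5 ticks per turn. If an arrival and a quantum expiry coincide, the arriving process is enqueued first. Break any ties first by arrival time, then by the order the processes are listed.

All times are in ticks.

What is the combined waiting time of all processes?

Timeline: | P4 0-5 | P5 5-8 | P7 8-13 | P3 13-18 | P6 18-20 | P4 20-25 | P2 25-26 | P1 26-31 | P7 31-34 | P3 34-37 | P4 37-39 | P1 39-44 |
Completion: P1=44  P2=26  P3=37  P4=39  P5=8  P6=20  P7=34
Turnaround (C−A): P1=36  P2=19  P3=34  P4=39  P5=6  P6=16  P7=32
Waiting = turnaround − burst: P1=26, P2=18, P3=26, P4=27, P5=3, P6=14, P7=24
Total waiting = 26 + 18 + 26 + 27 + 3 + 14 + 24 = 138

138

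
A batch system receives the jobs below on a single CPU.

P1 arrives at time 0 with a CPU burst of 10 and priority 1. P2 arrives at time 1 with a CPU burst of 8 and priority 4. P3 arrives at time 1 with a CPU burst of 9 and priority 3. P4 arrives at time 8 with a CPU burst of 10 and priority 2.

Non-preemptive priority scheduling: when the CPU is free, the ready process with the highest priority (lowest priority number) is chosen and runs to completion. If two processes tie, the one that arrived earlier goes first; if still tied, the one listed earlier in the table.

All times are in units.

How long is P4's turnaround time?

Gantt: | P1 0-10 | P4 10-20 | P3 20-29 | P2 29-37 |
Completion: P1=10  P2=37  P3=29  P4=20
Turnaround (C−A): P1=10  P2=36  P3=28  P4=12
Turnaround(P4) = completion − arrival = 20 − 8 = 12

12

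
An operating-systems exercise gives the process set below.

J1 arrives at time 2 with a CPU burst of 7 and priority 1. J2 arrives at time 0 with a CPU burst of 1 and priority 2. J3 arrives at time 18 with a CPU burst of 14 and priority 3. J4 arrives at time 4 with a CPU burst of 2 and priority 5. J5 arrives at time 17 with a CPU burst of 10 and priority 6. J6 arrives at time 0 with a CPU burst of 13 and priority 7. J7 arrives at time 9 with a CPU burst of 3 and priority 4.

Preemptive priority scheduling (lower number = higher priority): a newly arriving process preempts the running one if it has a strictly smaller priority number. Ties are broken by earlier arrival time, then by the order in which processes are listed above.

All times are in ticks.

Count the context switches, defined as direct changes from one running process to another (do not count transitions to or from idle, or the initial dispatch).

9

Timeline: | J2 0-1 | J6 1-2 | J1 2-9 | J7 9-12 | J4 12-14 | J6 14-17 | J5 17-18 | J3 18-32 | J5 32-41 | J6 41-50 |
Completion: J1=9  J2=1  J3=32  J4=14  J5=41  J6=50  J7=12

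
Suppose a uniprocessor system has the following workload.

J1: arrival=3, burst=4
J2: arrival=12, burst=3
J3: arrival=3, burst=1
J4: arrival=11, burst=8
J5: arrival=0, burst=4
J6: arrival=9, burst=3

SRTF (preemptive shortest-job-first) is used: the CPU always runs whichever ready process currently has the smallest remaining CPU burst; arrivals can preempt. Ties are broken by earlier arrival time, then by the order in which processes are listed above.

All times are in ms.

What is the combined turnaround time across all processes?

30

Gantt: | J5 0-4 | J3 4-5 | J1 5-9 | J6 9-12 | J2 12-15 | J4 15-23 |
Completion: J1=9  J2=15  J3=5  J4=23  J5=4  J6=12
Turnaround (C−A): J1=6  J2=3  J3=2  J4=12  J5=4  J6=3
Turnaround = completion − arrival: J1=6, J2=3, J3=2, J4=12, J5=4, J6=3
Total turnaround = 6 + 3 + 2 + 12 + 4 + 3 = 30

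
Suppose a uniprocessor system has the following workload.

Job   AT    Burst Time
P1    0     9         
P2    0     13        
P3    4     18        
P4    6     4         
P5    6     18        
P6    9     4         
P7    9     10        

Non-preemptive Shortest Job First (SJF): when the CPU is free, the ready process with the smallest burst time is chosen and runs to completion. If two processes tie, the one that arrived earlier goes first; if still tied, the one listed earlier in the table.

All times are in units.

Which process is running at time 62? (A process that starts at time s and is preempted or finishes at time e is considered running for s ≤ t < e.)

P5

Timeline: | P1 0-9 | P4 9-13 | P6 13-17 | P7 17-27 | P2 27-40 | P3 40-58 | P5 58-76 |
Completion: P1=9  P2=40  P3=58  P4=13  P5=76  P6=17  P7=27
Turnaround (C−A): P1=9  P2=40  P3=54  P4=7  P5=70  P6=8  P7=18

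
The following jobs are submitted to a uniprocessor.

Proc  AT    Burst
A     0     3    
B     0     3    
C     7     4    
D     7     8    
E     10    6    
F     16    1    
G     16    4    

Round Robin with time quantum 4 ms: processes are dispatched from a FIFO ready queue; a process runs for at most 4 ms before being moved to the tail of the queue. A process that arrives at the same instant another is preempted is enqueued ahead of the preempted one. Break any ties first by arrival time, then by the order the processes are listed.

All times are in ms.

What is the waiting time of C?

0

Schedule: | A 0-3 | B 3-6 | idle 6-7 | C 7-11 | D 11-15 | E 15-19 | D 19-23 | F 23-24 | G 24-28 | E 28-30 |
Completion: A=3  B=6  C=11  D=23  E=30  F=24  G=28
Waiting(C) = turnaround − burst = 4 − 4 = 0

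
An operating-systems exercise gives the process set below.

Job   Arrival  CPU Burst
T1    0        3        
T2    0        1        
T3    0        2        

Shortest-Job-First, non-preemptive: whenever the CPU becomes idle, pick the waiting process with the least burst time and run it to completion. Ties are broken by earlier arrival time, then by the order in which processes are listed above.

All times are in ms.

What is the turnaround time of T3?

Timeline: | T2 0-1 | T3 1-3 | T1 3-6 |
Completion: T1=6  T2=1  T3=3
Turnaround (C−A): T1=6  T2=1  T3=3
Turnaround(T3) = completion − arrival = 3 − 0 = 3

3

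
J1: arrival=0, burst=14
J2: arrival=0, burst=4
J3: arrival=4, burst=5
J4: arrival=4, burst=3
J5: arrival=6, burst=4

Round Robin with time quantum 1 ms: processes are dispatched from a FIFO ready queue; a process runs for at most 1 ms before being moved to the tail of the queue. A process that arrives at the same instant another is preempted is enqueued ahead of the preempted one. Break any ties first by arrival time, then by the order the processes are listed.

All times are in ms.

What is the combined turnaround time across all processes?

91

Schedule: | J1 0-1 | J2 1-2 | J1 2-3 | J2 3-4 | J1 4-5 | J3 5-6 | J4 6-7 | J2 7-8 | J1 8-9 | J5 9-10 | J3 10-11 | J4 11-12 | J2 12-13 | J1 13-14 | J5 14-15 | J3 15-16 | J4 16-17 | J1 17-18 | J5 18-19 | J3 19-20 | J1 20-21 | J5 21-22 | J3 22-23 | J1 23-30 |
Completion: J1=30  J2=13  J3=23  J4=17  J5=22
Turnaround (C−A): J1=30  J2=13  J3=19  J4=13  J5=16
Turnaround = completion − arrival: J1=30, J2=13, J3=19, J4=13, J5=16
Total turnaround = 30 + 13 + 19 + 13 + 16 = 91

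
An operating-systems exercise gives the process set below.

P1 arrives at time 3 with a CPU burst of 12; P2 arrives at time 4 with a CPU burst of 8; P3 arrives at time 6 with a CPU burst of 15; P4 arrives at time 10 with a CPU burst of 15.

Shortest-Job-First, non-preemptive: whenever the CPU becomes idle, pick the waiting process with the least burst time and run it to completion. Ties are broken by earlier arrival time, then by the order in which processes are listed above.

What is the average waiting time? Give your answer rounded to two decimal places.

14.00

Gantt: | idle 0-3 | P1 3-15 | P2 15-23 | P3 23-38 | P4 38-53 |
Completion: P1=15  P2=23  P3=38  P4=53
Turnaround (C−A): P1=12  P2=19  P3=32  P4=43
Waiting times: P1=0, P2=11, P3=17, P4=28
Average waiting = (0+11+17+28) / 4 = 56/4 = 14.00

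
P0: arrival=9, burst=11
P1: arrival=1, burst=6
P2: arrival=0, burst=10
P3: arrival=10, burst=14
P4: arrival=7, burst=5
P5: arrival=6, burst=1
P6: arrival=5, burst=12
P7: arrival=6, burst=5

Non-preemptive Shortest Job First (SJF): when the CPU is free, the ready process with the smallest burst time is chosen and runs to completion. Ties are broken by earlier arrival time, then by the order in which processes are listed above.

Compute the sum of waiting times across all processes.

129

Timeline: | P2 0-10 | P5 10-11 | P7 11-16 | P4 16-21 | P1 21-27 | P0 27-38 | P6 38-50 | P3 50-64 |
Completion: P0=38  P1=27  P2=10  P3=64  P4=21  P5=11  P6=50  P7=16
Waiting = turnaround − burst: P0=18, P1=20, P2=0, P3=40, P4=9, P5=4, P6=33, P7=5
Total waiting = 18 + 20 + 0 + 40 + 9 + 4 + 33 + 5 = 129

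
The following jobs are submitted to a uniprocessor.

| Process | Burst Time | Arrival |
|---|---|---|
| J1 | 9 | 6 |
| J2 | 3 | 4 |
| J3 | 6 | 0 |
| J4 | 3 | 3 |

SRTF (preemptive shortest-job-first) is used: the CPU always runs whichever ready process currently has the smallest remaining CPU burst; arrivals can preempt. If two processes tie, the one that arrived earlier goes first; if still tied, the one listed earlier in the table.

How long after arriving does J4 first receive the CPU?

Gantt: | J3 0-6 | J4 6-9 | J2 9-12 | J1 12-21 |
Completion: J1=21  J2=12  J3=6  J4=9
Turnaround (C−A): J1=15  J2=8  J3=6  J4=6
Response(J4) = first start − arrival = 6 − 3 = 3

3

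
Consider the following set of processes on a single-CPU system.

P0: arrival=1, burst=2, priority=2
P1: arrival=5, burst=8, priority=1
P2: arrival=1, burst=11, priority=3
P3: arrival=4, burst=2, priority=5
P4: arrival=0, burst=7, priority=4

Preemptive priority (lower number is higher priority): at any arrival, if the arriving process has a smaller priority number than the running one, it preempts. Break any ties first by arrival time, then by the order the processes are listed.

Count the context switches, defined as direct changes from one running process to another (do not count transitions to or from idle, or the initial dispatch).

6

Gantt: | P4 0-1 | P0 1-3 | P2 3-5 | P1 5-13 | P2 13-22 | P4 22-28 | P3 28-30 |
Completion: P0=3  P1=13  P2=22  P3=30  P4=28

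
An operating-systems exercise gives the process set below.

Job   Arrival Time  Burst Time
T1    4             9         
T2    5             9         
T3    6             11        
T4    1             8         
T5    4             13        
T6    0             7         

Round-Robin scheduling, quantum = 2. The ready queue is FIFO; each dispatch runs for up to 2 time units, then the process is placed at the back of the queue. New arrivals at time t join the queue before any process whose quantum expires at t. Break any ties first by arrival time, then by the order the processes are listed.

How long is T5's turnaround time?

53

Schedule: | T6 0-2 | T4 2-4 | T6 4-6 | T1 6-8 | T5 8-10 | T4 10-12 | T2 12-14 | T3 14-16 | T6 16-18 | T1 18-20 | T5 20-22 | T4 22-24 | T2 24-26 | T3 26-28 | T6 28-29 | T1 29-31 | T5 31-33 | T4 33-35 | T2 35-37 | T3 37-39 | T1 39-41 | T5 41-43 | T2 43-45 | T3 45-47 | T1 47-48 | T5 48-50 | T2 50-51 | T3 51-53 | T5 53-55 | T3 55-56 | T5 56-57 |
Completion: T1=48  T2=51  T3=56  T4=35  T5=57  T6=29
Turnaround (C−A): T1=44  T2=46  T3=50  T4=34  T5=53  T6=29
Turnaround(T5) = completion − arrival = 57 − 4 = 53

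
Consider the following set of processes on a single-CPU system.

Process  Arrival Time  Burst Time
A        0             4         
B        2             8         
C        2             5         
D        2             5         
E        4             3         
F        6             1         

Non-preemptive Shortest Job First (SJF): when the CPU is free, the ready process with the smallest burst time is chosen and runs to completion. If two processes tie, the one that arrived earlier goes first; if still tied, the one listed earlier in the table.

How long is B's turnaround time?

Timeline: | A 0-4 | E 4-7 | F 7-8 | C 8-13 | D 13-18 | B 18-26 |
Completion: A=4  B=26  C=13  D=18  E=7  F=8
Turnaround(B) = completion − arrival = 26 − 2 = 24

24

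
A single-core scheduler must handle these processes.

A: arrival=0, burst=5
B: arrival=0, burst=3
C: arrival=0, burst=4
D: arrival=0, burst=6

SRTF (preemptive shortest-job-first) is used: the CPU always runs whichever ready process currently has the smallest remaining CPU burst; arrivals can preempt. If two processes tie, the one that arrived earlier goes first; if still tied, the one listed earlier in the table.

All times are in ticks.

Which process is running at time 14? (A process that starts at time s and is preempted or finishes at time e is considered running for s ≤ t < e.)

Gantt: | B 0-3 | C 3-7 | A 7-12 | D 12-18 |
Completion: A=12  B=3  C=7  D=18
Turnaround (C−A): A=12  B=3  C=7  D=18

D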